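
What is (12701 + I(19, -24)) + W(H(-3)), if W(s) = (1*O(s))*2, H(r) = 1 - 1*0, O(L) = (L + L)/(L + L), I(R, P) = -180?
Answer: 12523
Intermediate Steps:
O(L) = 1 (O(L) = (2*L)/((2*L)) = (2*L)*(1/(2*L)) = 1)
H(r) = 1 (H(r) = 1 + 0 = 1)
W(s) = 2 (W(s) = (1*1)*2 = 1*2 = 2)
(12701 + I(19, -24)) + W(H(-3)) = (12701 - 180) + 2 = 12521 + 2 = 12523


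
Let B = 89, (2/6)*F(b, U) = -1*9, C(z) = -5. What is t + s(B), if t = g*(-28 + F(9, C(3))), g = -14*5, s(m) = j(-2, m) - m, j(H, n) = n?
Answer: 3850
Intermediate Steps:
F(b, U) = -27 (F(b, U) = 3*(-1*9) = 3*(-9) = -27)
s(m) = 0 (s(m) = m - m = 0)
g = -70
t = 3850 (t = -70*(-28 - 27) = -70*(-55) = 3850)
t + s(B) = 3850 + 0 = 3850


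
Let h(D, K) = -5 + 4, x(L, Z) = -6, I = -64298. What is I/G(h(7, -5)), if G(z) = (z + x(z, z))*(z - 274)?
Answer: -64298/1925 ≈ -33.402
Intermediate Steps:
h(D, K) = -1
G(z) = (-274 + z)*(-6 + z) (G(z) = (z - 6)*(z - 274) = (-6 + z)*(-274 + z) = (-274 + z)*(-6 + z))
I/G(h(7, -5)) = -64298/(1644 + (-1)² - 280*(-1)) = -64298/(1644 + 1 + 280) = -64298/1925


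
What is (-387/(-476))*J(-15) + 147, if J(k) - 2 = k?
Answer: 64941/476 ≈ 136.43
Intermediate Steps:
J(k) = 2 + k
(-387/(-476))*J(-15) + 147 = (-387/(-476))*(2 - 15) + 147 = -387*(-1/476)*(-13) + 147 = (387/476)*(-13) + 147 = -5031/476 + 147 = 64941/476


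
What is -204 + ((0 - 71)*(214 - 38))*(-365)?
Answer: 4560836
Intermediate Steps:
-204 + ((0 - 71)*(214 - 38))*(-365) = -204 - 71*176*(-365) = -204 - 12496*(-365) = -204 + 4561040 = 4560836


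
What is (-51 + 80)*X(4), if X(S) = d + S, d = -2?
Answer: 58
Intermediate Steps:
X(S) = -2 + S
(-51 + 80)*X(4) = (-51 + 80)*(-2 + 4) = 29*2 = 58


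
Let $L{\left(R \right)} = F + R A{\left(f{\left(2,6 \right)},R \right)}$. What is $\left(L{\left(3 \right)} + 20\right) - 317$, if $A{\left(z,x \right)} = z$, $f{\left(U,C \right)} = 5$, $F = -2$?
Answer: $-284$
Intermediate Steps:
$L{\left(R \right)} = -2 + 5 R$ ($L{\left(R \right)} = -2 + R 5 = -2 + 5 R$)
$\left(L{\left(3 \right)} + 20\right) - 317 = \left(\left(-2 + 5 \cdot 3\right) + 20\right) - 317 = \left(\left(-2 + 15\right) + 20\right) - 317 = \left(13 + 20\right) - 317 = 33 - 317 = -284$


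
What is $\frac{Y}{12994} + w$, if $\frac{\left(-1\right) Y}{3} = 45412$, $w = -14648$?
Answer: $- \frac{95236174}{6497} \approx -14658.0$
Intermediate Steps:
$Y = -136236$ ($Y = \left(-3\right) 45412 = -136236$)
$\frac{Y}{12994} + w = - \frac{136236}{12994} - 14648 = \left(-136236\right) \frac{1}{12994} - 14648 = - \frac{68118}{6497} - 14648 = - \frac{95236174}{6497}$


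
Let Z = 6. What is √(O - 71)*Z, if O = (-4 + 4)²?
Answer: 6*I*√71 ≈ 50.557*I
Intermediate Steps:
O = 0 (O = 0² = 0)
√(O - 71)*Z = √(0 - 71)*6 = √(-71)*6 = (I*√71)*6 = 6*I*√71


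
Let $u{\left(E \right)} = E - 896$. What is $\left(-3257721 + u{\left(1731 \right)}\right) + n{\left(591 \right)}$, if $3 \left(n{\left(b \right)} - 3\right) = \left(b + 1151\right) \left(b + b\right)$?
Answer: $-2570535$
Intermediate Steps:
$u{\left(E \right)} = -896 + E$
$n{\left(b \right)} = 3 + \frac{2 b \left(1151 + b\right)}{3}$ ($n{\left(b \right)} = 3 + \frac{\left(b + 1151\right) \left(b + b\right)}{3} = 3 + \frac{\left(1151 + b\right) 2 b}{3} = 3 + \frac{2 b \left(1151 + b\right)}{3}$)
$\left(-3257721 + u{\left(1731 \right)}\right) + n{\left(591 \right)} = \left(-3257721 + \left(-896 + 1731\right)\right) + \left(3 + \frac{2 \cdot 591^{2}}{3} + \frac{2302}{3} \cdot 591\right) = \left(-3257721 + 835\right) + \left(3 + \frac{2}{3} \cdot 349281 + 453494\right) = -3256886 + \left(3 + 232854 + 453494\right) = -3256886 + 686351 = -2570535$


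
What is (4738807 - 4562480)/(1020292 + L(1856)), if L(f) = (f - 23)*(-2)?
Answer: 176327/1016626 ≈ 0.17344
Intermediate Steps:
L(f) = 46 - 2*f (L(f) = (-23 + f)*(-2) = 46 - 2*f)
(4738807 - 4562480)/(1020292 + L(1856)) = (4738807 - 4562480)/(1020292 + (46 - 2*1856)) = 176327/(1020292 + (46 - 3712)) = 176327/(1020292 - 3666) = 176327/1016626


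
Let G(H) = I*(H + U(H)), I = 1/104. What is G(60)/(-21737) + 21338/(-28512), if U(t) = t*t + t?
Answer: -3021485729/4028474736 ≈ -0.75003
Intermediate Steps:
U(t) = t + t² (U(t) = t² + t = t + t²)
I = 1/104 ≈ 0.0096154
G(H) = H/104 + H*(1 + H)/104 (G(H) = (H + H*(1 + H))/104 = H/104 + H*(1 + H)/104)
G(60)/(-21737) + 21338/(-28512) = ((1/104)*60*(2 + 60))/(-21737) + 21338/(-28512) = ((1/104)*60*62)*(-1/21737) + 21338*(-1/28512) = (465/13)*(-1/21737) - 10669/14256 = -465/282581 - 10669/14256 = -3021485729/4028474736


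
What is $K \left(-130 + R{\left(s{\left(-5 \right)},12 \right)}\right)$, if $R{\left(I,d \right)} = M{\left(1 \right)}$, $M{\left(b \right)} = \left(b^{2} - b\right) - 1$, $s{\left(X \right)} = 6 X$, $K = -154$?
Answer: $20174$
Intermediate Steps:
$M{\left(b \right)} = -1 + b^{2} - b$
$R{\left(I,d \right)} = -1$ ($R{\left(I,d \right)} = -1 + 1^{2} - 1 = -1 + 1 - 1 = -1$)
$K \left(-130 + R{\left(s{\left(-5 \right)},12 \right)}\right) = - 154 \left(-130 - 1\right) = \left(-154\right) \left(-131\right) = 20174$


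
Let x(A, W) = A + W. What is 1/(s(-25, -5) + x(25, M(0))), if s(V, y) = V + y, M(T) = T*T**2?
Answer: -1/5 ≈ -0.20000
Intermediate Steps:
M(T) = T**3
1/(s(-25, -5) + x(25, M(0))) = 1/((-25 - 5) + (25 + 0**3)) = 1/(-30 + (25 + 0)) = 1/(-30 + 25) = 1/(-5) = -1/5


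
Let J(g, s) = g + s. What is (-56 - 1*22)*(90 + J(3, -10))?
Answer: -6474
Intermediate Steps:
(-56 - 1*22)*(90 + J(3, -10)) = (-56 - 1*22)*(90 + (3 - 10)) = (-56 - 22)*(90 - 7) = -78*83 = -6474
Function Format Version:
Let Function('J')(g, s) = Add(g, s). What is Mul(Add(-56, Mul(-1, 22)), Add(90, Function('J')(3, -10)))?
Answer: -6474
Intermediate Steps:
Mul(Add(-56, Mul(-1, 22)), Add(90, Function('J')(3, -10))) = Mul(Add(-56, Mul(-1, 22)), Add(90, Add(3, -10))) = Mul(Add(-56, -22), Add(90, -7)) = Mul(-78, 83) = -6474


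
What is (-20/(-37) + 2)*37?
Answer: 94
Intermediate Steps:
(-20/(-37) + 2)*37 = (-20*(-1/37) + 2)*37 = (20/37 + 2)*37 = (94/37)*37 = 94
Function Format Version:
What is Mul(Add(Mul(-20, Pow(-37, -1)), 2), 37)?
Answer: 94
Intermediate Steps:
Mul(Add(Mul(-20, Pow(-37, -1)), 2), 37) = Mul(Add(Mul(-20, Rational(-1, 37)), 2), 37) = Mul(Add(Rational(20, 37), 2), 37) = Mul(Rational(94, 37), 37) = 94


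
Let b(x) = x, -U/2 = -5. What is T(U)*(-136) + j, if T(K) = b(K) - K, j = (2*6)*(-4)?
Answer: -48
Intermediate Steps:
U = 10 (U = -2*(-5) = 10)
j = -48 (j = 12*(-4) = -48)
T(K) = 0 (T(K) = K - K = 0)
T(U)*(-136) + j = 0*(-136) - 48 = 0 - 48 = -48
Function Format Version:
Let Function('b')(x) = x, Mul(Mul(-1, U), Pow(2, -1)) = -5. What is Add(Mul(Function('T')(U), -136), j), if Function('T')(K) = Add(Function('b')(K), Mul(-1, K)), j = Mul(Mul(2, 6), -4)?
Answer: -48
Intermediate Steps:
U = 10 (U = Mul(-2, -5) = 10)
j = -48 (j = Mul(12, -4) = -48)
Function('T')(K) = 0 (Function('T')(K) = Add(K, Mul(-1, K)) = 0)
Add(Mul(Function('T')(U), -136), j) = Add(Mul(0, -136), -48) = Add(0, -48) = -48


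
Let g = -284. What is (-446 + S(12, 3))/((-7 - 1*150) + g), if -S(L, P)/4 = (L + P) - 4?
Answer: 10/9 ≈ 1.1111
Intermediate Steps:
S(L, P) = 16 - 4*L - 4*P (S(L, P) = -4*((L + P) - 4) = -4*(-4 + L + P) = 16 - 4*L - 4*P)
(-446 + S(12, 3))/((-7 - 1*150) + g) = (-446 + (16 - 4*12 - 4*3))/((-7 - 1*150) - 284) = (-446 + (16 - 48 - 12))/((-7 - 150) - 284) = (-446 - 44)/(-157 - 284) = -490/(-441) = -490*(-1/441) = 10/9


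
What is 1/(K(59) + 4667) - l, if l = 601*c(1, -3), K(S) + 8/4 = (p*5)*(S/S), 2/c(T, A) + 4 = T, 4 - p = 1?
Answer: 1875121/4680 ≈ 400.67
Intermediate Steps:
p = 3 (p = 4 - 1*1 = 4 - 1 = 3)
c(T, A) = 2/(-4 + T)
K(S) = 13 (K(S) = -2 + (3*5)*(S/S) = -2 + 15*1 = -2 + 15 = 13)
l = -1202/3 (l = 601*(2/(-4 + 1)) = 601*(2/(-3)) = 601*(2*(-⅓)) = 601*(-⅔) = -1202/3 ≈ -400.67)
1/(K(59) + 4667) - l = 1/(13 + 4667) - 1*(-1202/3) = 1/4680 + 1202/3 = 1875121/4680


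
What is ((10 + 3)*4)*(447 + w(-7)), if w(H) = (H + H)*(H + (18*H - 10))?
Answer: 127348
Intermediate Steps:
w(H) = 2*H*(-10 + 19*H) (w(H) = (2*H)*(H + (-10 + 18*H)) = (2*H)*(-10 + 19*H) = 2*H*(-10 + 19*H))
((10 + 3)*4)*(447 + w(-7)) = ((10 + 3)*4)*(447 + 2*(-7)*(-10 + 19*(-7))) = (13*4)*(447 + 2*(-7)*(-10 - 133)) = 52*(447 + 2*(-7)*(-143)) = 52*(447 + 2002) = 52*2449 = 127348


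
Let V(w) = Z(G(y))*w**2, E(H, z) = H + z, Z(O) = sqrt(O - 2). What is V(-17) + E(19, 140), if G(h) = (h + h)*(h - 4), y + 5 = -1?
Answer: 159 + 289*sqrt(118) ≈ 3298.3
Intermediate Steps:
y = -6 (y = -5 - 1 = -6)
G(h) = 2*h*(-4 + h) (G(h) = (2*h)*(-4 + h) = 2*h*(-4 + h))
Z(O) = sqrt(-2 + O)
V(w) = sqrt(118)*w**2 (V(w) = sqrt(-2 + 2*(-6)*(-4 - 6))*w**2 = sqrt(-2 + 2*(-6)*(-10))*w**2 = sqrt(-2 + 120)*w**2 = sqrt(118)*w**2)
V(-17) + E(19, 140) = sqrt(118)*(-17)**2 + (19 + 140) = sqrt(118)*289 + 159 = 289*sqrt(118) + 159 = 159 + 289*sqrt(118)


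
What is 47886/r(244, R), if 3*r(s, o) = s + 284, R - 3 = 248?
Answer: 23943/88 ≈ 272.08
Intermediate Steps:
R = 251 (R = 3 + 248 = 251)
r(s, o) = 284/3 + s/3 (r(s, o) = (s + 284)/3 = (284 + s)/3 = 284/3 + s/3)
47886/r(244, R) = 47886/(284/3 + (⅓)*244) = 47886/(284/3 + 244/3) = 47886/176 = 47886*(1/176) = 23943/88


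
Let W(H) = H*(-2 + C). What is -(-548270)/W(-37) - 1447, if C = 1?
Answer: 494731/37 ≈ 13371.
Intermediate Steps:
W(H) = -H (W(H) = H*(-2 + 1) = H*(-1) = -H)
-(-548270)/W(-37) - 1447 = -(-548270)/((-1*(-37))) - 1447 = -(-548270)/37 - 1447 = -503*(-1090/37) - 1447 = 548270/37 - 1447 = 494731/37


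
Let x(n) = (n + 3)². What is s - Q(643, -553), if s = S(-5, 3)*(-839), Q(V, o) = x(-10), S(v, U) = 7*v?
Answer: 29316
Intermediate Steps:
x(n) = (3 + n)²
Q(V, o) = 49 (Q(V, o) = (3 - 10)² = (-7)² = 49)
s = 29365 (s = (7*(-5))*(-839) = -35*(-839) = 29365)
s - Q(643, -553) = 29365 - 1*49 = 29365 - 49 = 29316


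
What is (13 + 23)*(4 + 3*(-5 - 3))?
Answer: -720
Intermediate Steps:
(13 + 23)*(4 + 3*(-5 - 3)) = 36*(4 + 3*(-8)) = 36*(4 - 24) = 36*(-20) = -720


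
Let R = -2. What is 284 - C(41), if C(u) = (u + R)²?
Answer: -1237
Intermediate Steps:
C(u) = (-2 + u)² (C(u) = (u - 2)² = (-2 + u)²)
284 - C(41) = 284 - (-2 + 41)² = 284 - 1*39² = 284 - 1*1521 = 284 - 1521 = -1237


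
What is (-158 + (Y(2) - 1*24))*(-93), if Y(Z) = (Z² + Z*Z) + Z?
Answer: 15996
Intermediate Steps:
Y(Z) = Z + 2*Z² (Y(Z) = (Z² + Z²) + Z = 2*Z² + Z = Z + 2*Z²)
(-158 + (Y(2) - 1*24))*(-93) = (-158 + (2*(1 + 2*2) - 1*24))*(-93) = (-158 + (2*(1 + 4) - 24))*(-93) = (-158 + (2*5 - 24))*(-93) = (-158 + (10 - 24))*(-93) = (-158 - 14)*(-93) = -172*(-93) = 15996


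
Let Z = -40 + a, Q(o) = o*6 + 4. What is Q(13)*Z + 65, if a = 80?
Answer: 3345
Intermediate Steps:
Q(o) = 4 + 6*o (Q(o) = 6*o + 4 = 4 + 6*o)
Z = 40 (Z = -40 + 80 = 40)
Q(13)*Z + 65 = (4 + 6*13)*40 + 65 = (4 + 78)*40 + 65 = 82*40 + 65 = 3280 + 65 = 3345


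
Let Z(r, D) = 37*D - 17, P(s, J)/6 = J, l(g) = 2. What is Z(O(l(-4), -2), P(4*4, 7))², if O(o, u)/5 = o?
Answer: 2362369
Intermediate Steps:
O(o, u) = 5*o
P(s, J) = 6*J
Z(r, D) = -17 + 37*D
Z(O(l(-4), -2), P(4*4, 7))² = (-17 + 37*(6*7))² = (-17 + 37*42)² = (-17 + 1554)² = 1537² = 2362369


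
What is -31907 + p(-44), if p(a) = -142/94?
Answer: -1499700/47 ≈ -31909.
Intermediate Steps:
p(a) = -71/47 (p(a) = -142*1/94 = -71/47)
-31907 + p(-44) = -31907 - 71/47 = -1499700/47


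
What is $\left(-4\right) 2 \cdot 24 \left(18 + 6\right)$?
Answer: $-4608$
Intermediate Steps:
$\left(-4\right) 2 \cdot 24 \left(18 + 6\right) = \left(-8\right) 24 \cdot 24 = \left(-192\right) 24 = -4608$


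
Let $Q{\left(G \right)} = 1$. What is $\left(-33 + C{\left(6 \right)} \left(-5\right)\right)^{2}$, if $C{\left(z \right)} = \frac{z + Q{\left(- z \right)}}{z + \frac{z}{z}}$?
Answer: $1444$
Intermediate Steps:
$C{\left(z \right)} = 1$ ($C{\left(z \right)} = \frac{z + 1}{z + \frac{z}{z}} = \frac{1 + z}{z + 1} = \frac{1 + z}{1 + z} = 1$)
$\left(-33 + C{\left(6 \right)} \left(-5\right)\right)^{2} = \left(-33 + 1 \left(-5\right)\right)^{2} = \left(-33 - 5\right)^{2} = \left(-38\right)^{2} = 1444$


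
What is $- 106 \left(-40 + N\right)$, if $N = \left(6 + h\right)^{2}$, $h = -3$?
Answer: $3286$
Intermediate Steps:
$N = 9$ ($N = \left(6 - 3\right)^{2} = 3^{2} = 9$)
$- 106 \left(-40 + N\right) = - 106 \left(-40 + 9\right) = \left(-106\right) \left(-31\right) = 3286$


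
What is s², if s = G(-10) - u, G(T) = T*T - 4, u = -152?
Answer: 61504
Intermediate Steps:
G(T) = -4 + T² (G(T) = T² - 4 = -4 + T²)
s = 248 (s = (-4 + (-10)²) - 1*(-152) = (-4 + 100) + 152 = 96 + 152 = 248)
s² = 248² = 61504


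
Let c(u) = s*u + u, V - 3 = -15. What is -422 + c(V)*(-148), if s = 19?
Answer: 35098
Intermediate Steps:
V = -12 (V = 3 - 15 = -12)
c(u) = 20*u (c(u) = 19*u + u = 20*u)
-422 + c(V)*(-148) = -422 + (20*(-12))*(-148) = -422 - 240*(-148) = -422 + 35520 = 35098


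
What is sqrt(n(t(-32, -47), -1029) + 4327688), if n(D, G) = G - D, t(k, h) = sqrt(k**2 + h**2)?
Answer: sqrt(4326659 - sqrt(3233)) ≈ 2080.0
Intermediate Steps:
t(k, h) = sqrt(h**2 + k**2)
sqrt(n(t(-32, -47), -1029) + 4327688) = sqrt((-1029 - sqrt((-47)**2 + (-32)**2)) + 4327688) = sqrt((-1029 - sqrt(2209 + 1024)) + 4327688) = sqrt((-1029 - sqrt(3233)) + 4327688) = sqrt(4326659 - sqrt(3233))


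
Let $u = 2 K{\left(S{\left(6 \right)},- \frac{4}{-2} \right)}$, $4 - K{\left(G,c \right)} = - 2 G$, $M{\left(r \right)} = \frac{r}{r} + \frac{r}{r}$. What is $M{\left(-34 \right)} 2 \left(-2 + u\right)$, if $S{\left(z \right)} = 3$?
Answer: $72$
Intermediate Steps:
$M{\left(r \right)} = 2$ ($M{\left(r \right)} = 1 + 1 = 2$)
$K{\left(G,c \right)} = 4 + 2 G$ ($K{\left(G,c \right)} = 4 - - 2 G = 4 + 2 G$)
$u = 20$ ($u = 2 \left(4 + 2 \cdot 3\right) = 2 \left(4 + 6\right) = 2 \cdot 10 = 20$)
$M{\left(-34 \right)} 2 \left(-2 + u\right) = 2 \cdot 2 \left(-2 + 20\right) = 2 \cdot 2 \cdot 18 = 2 \cdot 36 = 72$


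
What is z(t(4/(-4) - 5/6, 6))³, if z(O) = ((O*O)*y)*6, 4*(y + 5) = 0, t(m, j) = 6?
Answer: -1259712000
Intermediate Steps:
y = -5 (y = -5 + (¼)*0 = -5 + 0 = -5)
z(O) = -30*O² (z(O) = ((O*O)*(-5))*6 = (O²*(-5))*6 = -5*O²*6 = -30*O²)
z(t(4/(-4) - 5/6, 6))³ = (-30*6²)³ = (-30*36)³ = (-1080)³ = -1259712000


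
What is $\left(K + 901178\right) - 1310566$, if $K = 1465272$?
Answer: $1055884$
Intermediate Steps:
$\left(K + 901178\right) - 1310566 = \left(1465272 + 901178\right) - 1310566 = 2366450 - 1310566 = 1055884$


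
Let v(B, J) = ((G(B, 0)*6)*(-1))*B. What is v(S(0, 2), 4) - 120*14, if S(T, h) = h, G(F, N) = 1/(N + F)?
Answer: -1686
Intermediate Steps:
G(F, N) = 1/(F + N)
v(B, J) = -6 (v(B, J) = ((6/(B + 0))*(-1))*B = ((6/B)*(-1))*B = (-6/B)*B = -6)
v(S(0, 2), 4) - 120*14 = -6 - 120*14 = -6 - 1680 = -1686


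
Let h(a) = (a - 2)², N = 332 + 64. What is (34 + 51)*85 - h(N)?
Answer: -148011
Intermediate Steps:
N = 396
h(a) = (-2 + a)²
(34 + 51)*85 - h(N) = (34 + 51)*85 - (-2 + 396)² = 85*85 - 1*394² = 7225 - 1*155236 = 7225 - 155236 = -148011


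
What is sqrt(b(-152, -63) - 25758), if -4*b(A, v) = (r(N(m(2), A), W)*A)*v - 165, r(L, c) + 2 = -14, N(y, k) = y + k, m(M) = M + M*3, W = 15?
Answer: sqrt(50349)/2 ≈ 112.19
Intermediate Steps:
m(M) = 4*M (m(M) = M + 3*M = 4*M)
N(y, k) = k + y
r(L, c) = -16 (r(L, c) = -2 - 14 = -16)
b(A, v) = 165/4 + 4*A*v (b(A, v) = -((-16*A)*v - 165)/4 = -(-16*A*v - 165)/4 = -(-165 - 16*A*v)/4 = 165/4 + 4*A*v)
sqrt(b(-152, -63) - 25758) = sqrt((165/4 + 4*(-152)*(-63)) - 25758) = sqrt((165/4 + 38304) - 25758) = sqrt(153381/4 - 25758) = sqrt(50349/4) = sqrt(50349)/2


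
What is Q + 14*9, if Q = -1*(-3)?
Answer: 129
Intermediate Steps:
Q = 3
Q + 14*9 = 3 + 14*9 = 3 + 126 = 129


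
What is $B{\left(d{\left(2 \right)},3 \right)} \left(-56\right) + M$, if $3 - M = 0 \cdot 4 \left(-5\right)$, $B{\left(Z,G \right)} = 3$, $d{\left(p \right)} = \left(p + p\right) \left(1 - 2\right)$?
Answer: $-165$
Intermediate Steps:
$d{\left(p \right)} = - 2 p$ ($d{\left(p \right)} = 2 p \left(-1\right) = - 2 p$)
$M = 3$ ($M = 3 - 0 \cdot 4 \left(-5\right) = 3 - 0 \left(-5\right) = 3 - 0 = 3 + 0 = 3$)
$B{\left(d{\left(2 \right)},3 \right)} \left(-56\right) + M = 3 \left(-56\right) + 3 = -168 + 3 = -165$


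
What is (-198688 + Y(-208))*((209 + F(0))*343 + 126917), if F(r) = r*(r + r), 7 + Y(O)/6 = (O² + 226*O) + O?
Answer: -44177870968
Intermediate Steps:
Y(O) = -42 + 6*O² + 1362*O (Y(O) = -42 + 6*((O² + 226*O) + O) = -42 + 6*(O² + 227*O) = -42 + (6*O² + 1362*O) = -42 + 6*O² + 1362*O)
F(r) = 2*r² (F(r) = r*(2*r) = 2*r²)
(-198688 + Y(-208))*((209 + F(0))*343 + 126917) = (-198688 + (-42 + 6*(-208)² + 1362*(-208)))*((209 + 2*0²)*343 + 126917) = (-198688 + (-42 + 6*43264 - 283296))*((209 + 2*0)*343 + 126917) = (-198688 + (-42 + 259584 - 283296))*((209 + 0)*343 + 126917) = (-198688 - 23754)*(209*343 + 126917) = -222442*(71687 + 126917) = -222442*198604 = -44177870968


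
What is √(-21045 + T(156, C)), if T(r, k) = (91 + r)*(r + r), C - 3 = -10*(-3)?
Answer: √56019 ≈ 236.68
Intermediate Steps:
C = 33 (C = 3 - 10*(-3) = 3 + 30 = 33)
T(r, k) = 2*r*(91 + r) (T(r, k) = (91 + r)*(2*r) = 2*r*(91 + r))
√(-21045 + T(156, C)) = √(-21045 + 2*156*(91 + 156)) = √(-21045 + 2*156*247) = √(-21045 + 77064) = √56019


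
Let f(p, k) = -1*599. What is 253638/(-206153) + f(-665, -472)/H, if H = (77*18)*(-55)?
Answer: -19211339093/15715043190 ≈ -1.2225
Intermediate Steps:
f(p, k) = -599
H = -76230 (H = 1386*(-55) = -76230)
253638/(-206153) + f(-665, -472)/H = 253638/(-206153) - 599/(-76230) = 253638*(-1/206153) - 599*(-1/76230) = -253638/206153 + 599/76230 = -19211339093/15715043190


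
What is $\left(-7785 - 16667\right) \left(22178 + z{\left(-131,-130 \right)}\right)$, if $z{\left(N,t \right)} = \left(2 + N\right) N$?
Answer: $-955510804$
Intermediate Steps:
$z{\left(N,t \right)} = N \left(2 + N\right)$
$\left(-7785 - 16667\right) \left(22178 + z{\left(-131,-130 \right)}\right) = \left(-7785 - 16667\right) \left(22178 - 131 \left(2 - 131\right)\right) = - 24452 \left(22178 - -16899\right) = - 24452 \left(22178 + 16899\right) = \left(-24452\right) 39077 = -955510804$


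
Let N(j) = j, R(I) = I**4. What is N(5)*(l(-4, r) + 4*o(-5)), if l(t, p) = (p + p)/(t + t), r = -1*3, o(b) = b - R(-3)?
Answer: -6865/4 ≈ -1716.3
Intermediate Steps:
o(b) = -81 + b (o(b) = b - 1*(-3)**4 = b - 1*81 = b - 81 = -81 + b)
r = -3
l(t, p) = p/t (l(t, p) = (2*p)/((2*t)) = (2*p)*(1/(2*t)) = p/t)
N(5)*(l(-4, r) + 4*o(-5)) = 5*(-3/(-4) + 4*(-81 - 5)) = 5*(-3*(-1/4) + 4*(-86)) = 5*(3/4 - 344) = 5*(-1373/4) = -6865/4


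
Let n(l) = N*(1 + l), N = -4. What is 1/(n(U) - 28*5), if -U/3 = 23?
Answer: 1/132 ≈ 0.0075758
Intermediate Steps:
U = -69 (U = -3*23 = -69)
n(l) = -4 - 4*l (n(l) = -4*(1 + l) = -4 - 4*l)
1/(n(U) - 28*5) = 1/((-4 - 4*(-69)) - 28*5) = 1/((-4 + 276) - 140) = 1/(272 - 140) = 1/132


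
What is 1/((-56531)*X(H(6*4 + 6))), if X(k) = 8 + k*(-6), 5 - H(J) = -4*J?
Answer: 1/41946002 ≈ 2.3840e-8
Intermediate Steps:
H(J) = 5 + 4*J (H(J) = 5 - (-4)*J = 5 + 4*J)
X(k) = 8 - 6*k
1/((-56531)*X(H(6*4 + 6))) = 1/((-56531)*(8 - 6*(5 + 4*(6*4 + 6)))) = -1/(56531*(8 - 6*(5 + 4*(24 + 6)))) = -1/(56531*(8 - 6*(5 + 4*30))) = -1/(56531*(8 - 6*(5 + 120))) = -1/(56531*(8 - 6*125)) = -1/(56531*(8 - 750)) = -1/56531/(-742) = -1/56531*(-1/742) = 1/41946002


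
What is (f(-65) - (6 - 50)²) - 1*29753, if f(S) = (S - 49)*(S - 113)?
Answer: -11397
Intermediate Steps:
f(S) = (-113 + S)*(-49 + S) (f(S) = (-49 + S)*(-113 + S) = (-113 + S)*(-49 + S))
(f(-65) - (6 - 50)²) - 1*29753 = ((5537 + (-65)² - 162*(-65)) - (6 - 50)²) - 1*29753 = ((5537 + 4225 + 10530) - 1*(-44)²) - 29753 = (20292 - 1*1936) - 29753 = (20292 - 1936) - 29753 = 18356 - 29753 = -11397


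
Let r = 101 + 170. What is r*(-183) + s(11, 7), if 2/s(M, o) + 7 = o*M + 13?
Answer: -4116217/83 ≈ -49593.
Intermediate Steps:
r = 271
s(M, o) = 2/(6 + M*o) (s(M, o) = 2/(-7 + (o*M + 13)) = 2/(-7 + (M*o + 13)) = 2/(-7 + (13 + M*o)) = 2/(6 + M*o))
r*(-183) + s(11, 7) = 271*(-183) + 2/(6 + 11*7) = -49593 + 2/(6 + 77) = -49593 + 2/83 = -4116217/83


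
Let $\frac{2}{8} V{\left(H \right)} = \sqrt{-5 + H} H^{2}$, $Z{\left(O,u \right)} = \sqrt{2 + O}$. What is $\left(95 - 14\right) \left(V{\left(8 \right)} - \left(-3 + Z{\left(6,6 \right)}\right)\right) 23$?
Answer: $5589 - 3726 \sqrt{2} + 476928 \sqrt{3} \approx 8.2638 \cdot 10^{5}$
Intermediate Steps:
$V{\left(H \right)} = 4 H^{2} \sqrt{-5 + H}$ ($V{\left(H \right)} = 4 \sqrt{-5 + H} H^{2} = 4 H^{2} \sqrt{-5 + H}$)
$\left(95 - 14\right) \left(V{\left(8 \right)} - \left(-3 + Z{\left(6,6 \right)}\right)\right) 23 = \left(95 - 14\right) \left(4 \cdot 8^{2} \sqrt{-5 + 8} + \left(3 - \sqrt{2 + 6}\right)\right) 23 = 81 \left(4 \cdot 64 \sqrt{3} + \left(3 - \sqrt{8}\right)\right) 23 = 81 \left(256 \sqrt{3} + \left(3 - 2 \sqrt{2}\right)\right) 23 = 81 \left(3 - 2 \sqrt{2} + 256 \sqrt{3}\right) 23 = \left(243 - 162 \sqrt{2} + 20736 \sqrt{3}\right) 23 = 5589 - 3726 \sqrt{2} + 476928 \sqrt{3}$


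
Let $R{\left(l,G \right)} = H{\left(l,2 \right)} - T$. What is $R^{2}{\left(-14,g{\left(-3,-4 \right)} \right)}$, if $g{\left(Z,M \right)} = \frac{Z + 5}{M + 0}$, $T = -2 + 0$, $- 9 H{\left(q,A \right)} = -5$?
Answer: $\frac{529}{81} \approx 6.5309$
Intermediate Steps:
$H{\left(q,A \right)} = \frac{5}{9}$ ($H{\left(q,A \right)} = \left(- \frac{1}{9}\right) \left(-5\right) = \frac{5}{9}$)
$T = -2$
$g{\left(Z,M \right)} = \frac{5 + Z}{M}$
$R{\left(l,G \right)} = \frac{23}{9}$ ($R{\left(l,G \right)} = \frac{5}{9} - -2 = \frac{5}{9} + 2 = \frac{23}{9}$)
$R^{2}{\left(-14,g{\left(-3,-4 \right)} \right)} = \left(\frac{23}{9}\right)^{2} = \frac{529}{81}$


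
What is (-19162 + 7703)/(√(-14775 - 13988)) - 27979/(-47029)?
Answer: 27979/47029 + 1637*I*√587/587 ≈ 0.59493 + 67.566*I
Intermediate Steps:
(-19162 + 7703)/(√(-14775 - 13988)) - 27979/(-47029) = -11459*(-I*√587/4109) - 27979*(-1/47029) = -11459*(-I*√587/4109) + 27979/47029 = -(-1637)*I*√587/587 + 27979/47029 = 1637*I*√587/587 + 27979/47029 = 27979/47029 + 1637*I*√587/587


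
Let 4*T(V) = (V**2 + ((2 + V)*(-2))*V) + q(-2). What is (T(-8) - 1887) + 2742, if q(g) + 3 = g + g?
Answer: 3381/4 ≈ 845.25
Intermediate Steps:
q(g) = -3 + 2*g (q(g) = -3 + (g + g) = -3 + 2*g)
T(V) = -7/4 + V**2/4 + V*(-4 - 2*V)/4 (T(V) = ((V**2 + ((2 + V)*(-2))*V) + (-3 + 2*(-2)))/4 = ((V**2 + (-4 - 2*V)*V) + (-3 - 4))/4 = ((V**2 + V*(-4 - 2*V)) - 7)/4 = (-7 + V**2 + V*(-4 - 2*V))/4 = -7/4 + V**2/4 + V*(-4 - 2*V)/4)
(T(-8) - 1887) + 2742 = ((-7/4 - 1*(-8) - 1/4*(-8)**2) - 1887) + 2742 = ((-7/4 + 8 - 1/4*64) - 1887) + 2742 = ((-7/4 + 8 - 16) - 1887) + 2742 = (-39/4 - 1887) + 2742 = -7587/4 + 2742 = 3381/4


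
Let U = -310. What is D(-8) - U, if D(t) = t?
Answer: 302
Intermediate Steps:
D(-8) - U = -8 - 1*(-310) = -8 + 310 = 302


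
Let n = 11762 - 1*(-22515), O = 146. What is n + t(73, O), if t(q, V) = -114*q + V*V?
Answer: 47271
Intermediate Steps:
t(q, V) = V² - 114*q (t(q, V) = -114*q + V² = V² - 114*q)
n = 34277 (n = 11762 + 22515 = 34277)
n + t(73, O) = 34277 + (146² - 114*73) = 34277 + (21316 - 8322) = 34277 + 12994 = 47271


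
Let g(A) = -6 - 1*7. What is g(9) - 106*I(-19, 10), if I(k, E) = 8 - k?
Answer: -2875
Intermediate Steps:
g(A) = -13 (g(A) = -6 - 7 = -13)
g(9) - 106*I(-19, 10) = -13 - 106*(8 - 1*(-19)) = -13 - 106*(8 + 19) = -13 - 106*27 = -13 - 2862 = -2875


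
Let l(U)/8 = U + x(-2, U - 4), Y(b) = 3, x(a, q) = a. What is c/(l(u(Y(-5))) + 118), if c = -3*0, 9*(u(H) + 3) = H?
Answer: 0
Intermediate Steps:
u(H) = -3 + H/9
c = 0
l(U) = -16 + 8*U (l(U) = 8*(U - 2) = 8*(-2 + U) = -16 + 8*U)
c/(l(u(Y(-5))) + 118) = 0/((-16 + 8*(-3 + (1/9)*3)) + 118) = 0/((-16 + 8*(-3 + 1/3)) + 118) = 0/((-16 + 8*(-8/3)) + 118) = 0/((-16 - 64/3) + 118) = 0/(-112/3 + 118) = 0/(242/3) = 0*(3/242) = 0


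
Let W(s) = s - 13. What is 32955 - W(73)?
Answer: 32895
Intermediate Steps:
W(s) = -13 + s
32955 - W(73) = 32955 - (-13 + 73) = 32955 - 1*60 = 32955 - 60 = 32895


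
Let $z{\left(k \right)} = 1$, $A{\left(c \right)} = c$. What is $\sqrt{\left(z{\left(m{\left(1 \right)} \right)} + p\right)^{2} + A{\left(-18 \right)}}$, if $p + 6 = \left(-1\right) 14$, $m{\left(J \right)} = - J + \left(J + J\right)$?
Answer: $7 \sqrt{7} \approx 18.52$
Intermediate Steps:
$m{\left(J \right)} = J$ ($m{\left(J \right)} = - J + 2 J = J$)
$p = -20$ ($p = -6 - 14 = -20$)
$\sqrt{\left(z{\left(m{\left(1 \right)} \right)} + p\right)^{2} + A{\left(-18 \right)}} = \sqrt{\left(1 - 20\right)^{2} - 18} = \sqrt{\left(-19\right)^{2} - 18} = \sqrt{361 - 18} = \sqrt{343} = 7 \sqrt{7}$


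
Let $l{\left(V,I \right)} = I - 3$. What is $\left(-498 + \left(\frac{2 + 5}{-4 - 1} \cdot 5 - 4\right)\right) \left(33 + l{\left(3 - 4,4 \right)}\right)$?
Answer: $-17306$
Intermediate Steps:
$l{\left(V,I \right)} = -3 + I$
$\left(-498 + \left(\frac{2 + 5}{-4 - 1} \cdot 5 - 4\right)\right) \left(33 + l{\left(3 - 4,4 \right)}\right) = \left(-498 + \left(\frac{2 + 5}{-4 - 1} \cdot 5 - 4\right)\right) \left(33 + \left(-3 + 4\right)\right) = \left(-498 + \left(\frac{7}{-5} \cdot 5 - 4\right)\right) \left(33 + 1\right) = \left(-498 + \left(7 \left(- \frac{1}{5}\right) 5 - 4\right)\right) 34 = \left(-498 - 11\right) 34 = \left(-509\right) 34 = -17306$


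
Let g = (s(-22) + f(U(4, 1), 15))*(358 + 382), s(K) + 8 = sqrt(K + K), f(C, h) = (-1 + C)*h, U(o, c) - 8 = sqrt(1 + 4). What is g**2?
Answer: 547600*(97 + 15*sqrt(5) + 2*I*sqrt(11))**2 ≈ 9.3075e+9 + 9.4835e+8*I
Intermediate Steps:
U(o, c) = 8 + sqrt(5) (U(o, c) = 8 + sqrt(1 + 4) = 8 + sqrt(5))
f(C, h) = h*(-1 + C)
s(K) = -8 + sqrt(2)*sqrt(K) (s(K) = -8 + sqrt(K + K) = -8 + sqrt(2*K) = -8 + sqrt(2)*sqrt(K))
g = 71780 + 11100*sqrt(5) + 1480*I*sqrt(11) (g = ((-8 + sqrt(2)*sqrt(-22)) + 15*(-1 + (8 + sqrt(5))))*(358 + 382) = ((-8 + sqrt(2)*(I*sqrt(22))) + 15*(7 + sqrt(5)))*740 = ((-8 + 2*I*sqrt(11)) + (105 + 15*sqrt(5)))*740 = (97 + 15*sqrt(5) + 2*I*sqrt(11))*740 = 71780 + 11100*sqrt(5) + 1480*I*sqrt(11) ≈ 96600.0 + 4908.6*I)
g**2 = (71780 + 11100*sqrt(5) + 1480*I*sqrt(11))**2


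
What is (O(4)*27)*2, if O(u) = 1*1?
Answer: 54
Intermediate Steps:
O(u) = 1
(O(4)*27)*2 = (1*27)*2 = 27*2 = 54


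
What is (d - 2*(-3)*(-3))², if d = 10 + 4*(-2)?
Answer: 256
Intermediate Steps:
d = 2 (d = 10 - 8 = 2)
(d - 2*(-3)*(-3))² = (2 - 2*(-3)*(-3))² = (2 + 6*(-3))² = (2 - 18)² = (-16)² = 256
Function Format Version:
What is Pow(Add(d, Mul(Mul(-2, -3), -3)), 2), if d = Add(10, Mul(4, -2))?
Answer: 256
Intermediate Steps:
d = 2 (d = Add(10, -8) = 2)
Pow(Add(d, Mul(Mul(-2, -3), -3)), 2) = Pow(Add(2, Mul(Mul(-2, -3), -3)), 2) = Pow(Add(2, Mul(6, -3)), 2) = Pow(Add(2, -18), 2) = Pow(-16, 2) = 256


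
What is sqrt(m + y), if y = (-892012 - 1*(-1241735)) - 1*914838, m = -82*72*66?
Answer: I*sqrt(954779) ≈ 977.13*I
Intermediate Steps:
m = -389664 (m = -5904*66 = -389664)
y = -565115 (y = (-892012 + 1241735) - 914838 = 349723 - 914838 = -565115)
sqrt(m + y) = sqrt(-389664 - 565115) = sqrt(-954779) = I*sqrt(954779)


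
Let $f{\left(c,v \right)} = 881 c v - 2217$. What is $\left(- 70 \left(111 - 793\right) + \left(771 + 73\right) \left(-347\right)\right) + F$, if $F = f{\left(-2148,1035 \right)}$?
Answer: $-1958868925$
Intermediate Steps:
$f{\left(c,v \right)} = -2217 + 881 c v$ ($f{\left(c,v \right)} = 881 c v - 2217 = -2217 + 881 c v$)
$F = -1958623797$ ($F = -2217 + 881 \left(-2148\right) 1035 = -2217 - 1958621580 = -1958623797$)
$\left(- 70 \left(111 - 793\right) + \left(771 + 73\right) \left(-347\right)\right) + F = \left(- 70 \left(111 - 793\right) + \left(771 + 73\right) \left(-347\right)\right) - 1958623797 = \left(\left(-70\right) \left(-682\right) + 844 \left(-347\right)\right) - 1958623797 = \left(47740 - 292868\right) - 1958623797 = -245128 - 1958623797 = -1958868925$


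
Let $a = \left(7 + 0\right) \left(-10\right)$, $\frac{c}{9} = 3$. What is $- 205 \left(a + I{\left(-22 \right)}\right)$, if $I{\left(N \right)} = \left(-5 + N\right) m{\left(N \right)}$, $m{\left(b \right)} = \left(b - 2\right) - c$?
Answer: $-267935$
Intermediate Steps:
$c = 27$ ($c = 9 \cdot 3 = 27$)
$m{\left(b \right)} = -29 + b$ ($m{\left(b \right)} = \left(b - 2\right) - 27 = \left(-2 + b\right) - 27 = -29 + b$)
$a = -70$ ($a = 7 \left(-10\right) = -70$)
$I{\left(N \right)} = \left(-29 + N\right) \left(-5 + N\right)$ ($I{\left(N \right)} = \left(-5 + N\right) \left(-29 + N\right) = \left(-29 + N\right) \left(-5 + N\right)$)
$- 205 \left(a + I{\left(-22 \right)}\right) = - 205 \left(-70 + \left(-29 - 22\right) \left(-5 - 22\right)\right) = - 205 \left(-70 - -1377\right) = - 205 \left(-70 + 1377\right) = \left(-205\right) 1307 = -267935$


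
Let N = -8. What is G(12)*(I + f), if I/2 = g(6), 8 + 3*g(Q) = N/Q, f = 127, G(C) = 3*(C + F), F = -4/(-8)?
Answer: 27175/6 ≈ 4529.2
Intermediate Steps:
F = ½ (F = -4*(-⅛) = ½ ≈ 0.50000)
G(C) = 3/2 + 3*C (G(C) = 3*(C + ½) = 3*(½ + C) = 3/2 + 3*C)
g(Q) = -8/3 - 8/(3*Q) (g(Q) = -8/3 + (-8/Q)/3 = -8/3 - 8/(3*Q))
I = -56/9 (I = 2*((8/3)*(-1 - 1*6)/6) = 2*((8/3)*(⅙)*(-1 - 6)) = 2*((8/3)*(⅙)*(-7)) = 2*(-28/9) = -56/9 ≈ -6.2222)
G(12)*(I + f) = (3/2 + 3*12)*(-56/9 + 127) = (3/2 + 36)*(1087/9) = (75/2)*(1087/9) = 27175/6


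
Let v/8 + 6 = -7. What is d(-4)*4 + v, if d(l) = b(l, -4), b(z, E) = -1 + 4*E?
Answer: -172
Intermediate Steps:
d(l) = -17 (d(l) = -1 + 4*(-4) = -1 - 16 = -17)
v = -104 (v = -48 + 8*(-7) = -48 - 56 = -104)
d(-4)*4 + v = -17*4 - 104 = -68 - 104 = -172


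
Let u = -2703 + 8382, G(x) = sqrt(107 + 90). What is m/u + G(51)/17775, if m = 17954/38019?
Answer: 17954/215909901 + sqrt(197)/17775 ≈ 0.00087279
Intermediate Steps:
G(x) = sqrt(197)
m = 17954/38019 (m = 17954*(1/38019) = 17954/38019 ≈ 0.47224)
u = 5679
m/u + G(51)/17775 = (17954/38019)/5679 + sqrt(197)/17775 = (17954/38019)*(1/5679) + sqrt(197)*(1/17775) = 17954/215909901 + sqrt(197)/17775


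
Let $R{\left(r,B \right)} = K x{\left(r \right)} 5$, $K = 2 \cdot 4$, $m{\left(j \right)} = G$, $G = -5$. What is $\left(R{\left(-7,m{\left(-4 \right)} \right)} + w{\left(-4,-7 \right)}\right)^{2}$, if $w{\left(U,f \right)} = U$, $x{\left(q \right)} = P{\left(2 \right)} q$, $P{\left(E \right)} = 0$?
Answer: $16$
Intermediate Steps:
$x{\left(q \right)} = 0$ ($x{\left(q \right)} = 0 q = 0$)
$m{\left(j \right)} = -5$
$K = 8$
$R{\left(r,B \right)} = 0$ ($R{\left(r,B \right)} = 8 \cdot 0 \cdot 5 = 0 \cdot 5 = 0$)
$\left(R{\left(-7,m{\left(-4 \right)} \right)} + w{\left(-4,-7 \right)}\right)^{2} = \left(0 - 4\right)^{2} = \left(-4\right)^{2} = 16$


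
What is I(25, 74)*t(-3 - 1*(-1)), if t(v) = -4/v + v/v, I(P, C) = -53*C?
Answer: -11766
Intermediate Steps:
t(v) = 1 - 4/v (t(v) = -4/v + 1 = 1 - 4/v)
I(25, 74)*t(-3 - 1*(-1)) = (-53*74)*((-4 + (-3 - 1*(-1)))/(-3 - 1*(-1))) = -3922*(-4 + (-3 + 1))/(-3 + 1) = -3922*(-4 - 2)/(-2) = -(-1961)*(-6) = -3922*3 = -11766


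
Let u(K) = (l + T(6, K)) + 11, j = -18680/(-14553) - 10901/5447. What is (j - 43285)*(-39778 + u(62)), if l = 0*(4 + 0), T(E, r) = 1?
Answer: 136447767885443648/79270191 ≈ 1.7213e+9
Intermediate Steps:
l = 0 (l = 0*4 = 0)
j = -56892293/79270191 (j = -18680*(-1/14553) - 10901*1/5447 = 18680/14553 - 10901/5447 = -56892293/79270191 ≈ -0.71770)
u(K) = 12 (u(K) = (0 + 1) + 11 = 1 + 11 = 12)
(j - 43285)*(-39778 + u(62)) = (-56892293/79270191 - 43285)*(-39778 + 12) = -3431267109728/79270191*(-39766) = 136447767885443648/79270191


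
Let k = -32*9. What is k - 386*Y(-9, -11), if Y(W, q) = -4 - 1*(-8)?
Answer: -1832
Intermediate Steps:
k = -288
Y(W, q) = 4 (Y(W, q) = -4 + 8 = 4)
k - 386*Y(-9, -11) = -288 - 386*4 = -288 - 1544 = -1832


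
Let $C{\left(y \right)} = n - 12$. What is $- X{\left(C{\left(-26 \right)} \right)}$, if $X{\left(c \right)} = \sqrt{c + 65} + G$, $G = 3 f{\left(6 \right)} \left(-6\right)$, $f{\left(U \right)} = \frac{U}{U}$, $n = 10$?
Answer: $18 - 3 \sqrt{7} \approx 10.063$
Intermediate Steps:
$f{\left(U \right)} = 1$
$G = -18$ ($G = 3 \cdot 1 \left(-6\right) = 3 \left(-6\right) = -18$)
$C{\left(y \right)} = -2$ ($C{\left(y \right)} = 10 - 12 = -2$)
$X{\left(c \right)} = -18 + \sqrt{65 + c}$ ($X{\left(c \right)} = \sqrt{c + 65} - 18 = \sqrt{65 + c} - 18 = -18 + \sqrt{65 + c}$)
$- X{\left(C{\left(-26 \right)} \right)} = - (-18 + \sqrt{65 - 2}) = - (-18 + \sqrt{63}) = - (-18 + 3 \sqrt{7}) = 18 - 3 \sqrt{7}$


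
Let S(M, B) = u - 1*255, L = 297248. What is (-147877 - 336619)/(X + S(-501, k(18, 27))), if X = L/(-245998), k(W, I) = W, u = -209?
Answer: 3724532719/3576260 ≈ 1041.5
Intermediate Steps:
X = -148624/122999 (X = 297248/(-245998) = 297248*(-1/245998) = -148624/122999 ≈ -1.2083)
S(M, B) = -464 (S(M, B) = -209 - 1*255 = -209 - 255 = -464)
(-147877 - 336619)/(X + S(-501, k(18, 27))) = (-147877 - 336619)/(-148624/122999 - 464) = -484496/(-57220160/122999) = -484496*(-122999/57220160) = 3724532719/3576260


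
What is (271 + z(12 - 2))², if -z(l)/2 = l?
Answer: 63001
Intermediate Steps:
z(l) = -2*l
(271 + z(12 - 2))² = (271 - 2*(12 - 2))² = (271 - 2*10)² = (271 - 20)² = 251² = 63001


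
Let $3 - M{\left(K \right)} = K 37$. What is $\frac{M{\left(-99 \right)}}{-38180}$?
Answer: $- \frac{1833}{19090} \approx -0.096019$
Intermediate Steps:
$M{\left(K \right)} = 3 - 37 K$ ($M{\left(K \right)} = 3 - K 37 = 3 - 37 K$)
$\frac{M{\left(-99 \right)}}{-38180} = \frac{3 - -3663}{-38180} = \left(3 + 3663\right) \left(- \frac{1}{38180}\right) = 3666 \left(- \frac{1}{38180}\right) = - \frac{1833}{19090}$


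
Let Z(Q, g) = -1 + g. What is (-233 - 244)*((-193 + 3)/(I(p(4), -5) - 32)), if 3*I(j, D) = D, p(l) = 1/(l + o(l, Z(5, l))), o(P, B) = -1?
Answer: -271890/101 ≈ -2692.0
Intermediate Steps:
p(l) = 1/(-1 + l) (p(l) = 1/(l - 1) = 1/(-1 + l))
I(j, D) = D/3
(-233 - 244)*((-193 + 3)/(I(p(4), -5) - 32)) = (-233 - 244)*((-193 + 3)/((⅓)*(-5) - 32)) = -(-90630)/(-5/3 - 32) = -(-90630)/(-101/3) = -(-90630)*(-3)/101 = -477*570/101 = -271890/101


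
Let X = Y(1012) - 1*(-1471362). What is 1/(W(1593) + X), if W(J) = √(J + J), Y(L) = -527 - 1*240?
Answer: 1470595/2162649650839 - 3*√354/2162649650839 ≈ 6.7997e-7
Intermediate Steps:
Y(L) = -767 (Y(L) = -527 - 240 = -767)
W(J) = √2*√J (W(J) = √(2*J) = √2*√J)
X = 1470595 (X = -767 - 1*(-1471362) = -767 + 1471362 = 1470595)
1/(W(1593) + X) = 1/(√2*√1593 + 1470595) = 1/(√2*(3*√177) + 1470595) = 1/(3*√354 + 1470595) = 1/(1470595 + 3*√354)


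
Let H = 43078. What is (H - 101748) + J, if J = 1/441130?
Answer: -25881097099/441130 ≈ -58670.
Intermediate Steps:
J = 1/441130 ≈ 2.2669e-6
(H - 101748) + J = (43078 - 101748) + 1/441130 = -58670 + 1/441130 = -25881097099/441130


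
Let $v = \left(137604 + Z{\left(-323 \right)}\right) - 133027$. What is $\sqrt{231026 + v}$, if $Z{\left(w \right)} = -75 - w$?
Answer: $\sqrt{235851} \approx 485.65$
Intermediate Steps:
$v = 4825$ ($v = \left(137604 - -248\right) - 133027 = \left(137604 + \left(-75 + 323\right)\right) - 133027 = \left(137604 + 248\right) - 133027 = 137852 - 133027 = 4825$)
$\sqrt{231026 + v} = \sqrt{231026 + 4825} = \sqrt{235851}$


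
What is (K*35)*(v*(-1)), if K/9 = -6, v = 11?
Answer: 20790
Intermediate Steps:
K = -54 (K = 9*(-6) = -54)
(K*35)*(v*(-1)) = (-54*35)*(11*(-1)) = -1890*(-11) = 20790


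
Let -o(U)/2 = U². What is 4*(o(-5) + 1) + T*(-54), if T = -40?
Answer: 1964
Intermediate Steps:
o(U) = -2*U²
4*(o(-5) + 1) + T*(-54) = 4*(-2*(-5)² + 1) - 40*(-54) = 4*(-2*25 + 1) + 2160 = 4*(-50 + 1) + 2160 = 4*(-49) + 2160 = -196 + 2160 = 1964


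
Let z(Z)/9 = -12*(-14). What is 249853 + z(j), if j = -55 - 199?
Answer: 251365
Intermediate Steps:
j = -254
z(Z) = 1512 (z(Z) = 9*(-12*(-14)) = 9*168 = 1512)
249853 + z(j) = 249853 + 1512 = 251365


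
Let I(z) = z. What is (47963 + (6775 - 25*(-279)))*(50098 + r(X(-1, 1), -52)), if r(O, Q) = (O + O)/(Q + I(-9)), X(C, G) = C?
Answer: 188593693740/61 ≈ 3.0917e+9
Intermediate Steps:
r(O, Q) = 2*O/(-9 + Q) (r(O, Q) = (O + O)/(Q - 9) = (2*O)/(-9 + Q) = 2*O/(-9 + Q))
(47963 + (6775 - 25*(-279)))*(50098 + r(X(-1, 1), -52)) = (47963 + (6775 - 25*(-279)))*(50098 + 2*(-1)/(-9 - 52)) = (47963 + (6775 + 6975))*(50098 + 2*(-1)/(-61)) = (47963 + 13750)*(50098 + 2*(-1)*(-1/61)) = 61713*(50098 + 2/61) = 61713*(3055980/61) = 188593693740/61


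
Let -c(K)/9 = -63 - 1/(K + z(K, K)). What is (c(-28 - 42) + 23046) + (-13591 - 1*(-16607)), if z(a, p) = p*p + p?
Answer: 126754049/4760 ≈ 26629.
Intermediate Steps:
z(a, p) = p + p² (z(a, p) = p² + p = p + p²)
c(K) = 567 + 9/(K + K*(1 + K)) (c(K) = -9*(-63 - 1/(K + K*(1 + K))) = 567 + 9/(K + K*(1 + K)))
(c(-28 - 42) + 23046) + (-13591 - 1*(-16607)) = (9*(1 + 63*(-28 - 42)² + 126*(-28 - 42))/((-28 - 42)*(2 + (-28 - 42))) + 23046) + (-13591 - 1*(-16607)) = (9*(1 + 63*(-70)² + 126*(-70))/(-70*(2 - 70)) + 23046) + (-13591 + 16607) = (9*(-1/70)*(1 + 63*4900 - 8820)/(-68) + 23046) + 3016 = (9*(-1/70)*(-1/68)*(1 + 308700 - 8820) + 23046) + 3016 = (9*(-1/70)*(-1/68)*299881 + 23046) + 3016 = (2698929/4760 + 23046) + 3016 = 112397889/4760 + 3016 = 126754049/4760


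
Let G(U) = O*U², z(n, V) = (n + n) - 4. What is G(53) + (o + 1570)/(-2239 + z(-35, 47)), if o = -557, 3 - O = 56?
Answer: -344353514/2313 ≈ -1.4888e+5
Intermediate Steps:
O = -53 (O = 3 - 1*56 = 3 - 56 = -53)
z(n, V) = -4 + 2*n (z(n, V) = 2*n - 4 = -4 + 2*n)
G(U) = -53*U²
G(53) + (o + 1570)/(-2239 + z(-35, 47)) = -53*53² + (-557 + 1570)/(-2239 + (-4 + 2*(-35))) = -53*2809 + 1013/(-2239 + (-4 - 70)) = -148877 + 1013/(-2239 - 74) = -148877 + 1013/(-2313) = -148877 + 1013*(-1/2313) = -148877 - 1013/2313 = -344353514/2313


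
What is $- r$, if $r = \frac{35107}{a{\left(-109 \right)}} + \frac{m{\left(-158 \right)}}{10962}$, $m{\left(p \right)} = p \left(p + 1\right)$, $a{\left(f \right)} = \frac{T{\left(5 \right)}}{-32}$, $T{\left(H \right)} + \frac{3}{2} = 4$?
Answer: $\frac{12314911873}{27405} \approx 4.4937 \cdot 10^{5}$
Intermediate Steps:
$T{\left(H \right)} = \frac{5}{2}$ ($T{\left(H \right)} = - \frac{3}{2} + 4 = \frac{5}{2}$)
$a{\left(f \right)} = - \frac{5}{64}$ ($a{\left(f \right)} = \frac{5}{2 \left(-32\right)} = \frac{5}{2} \left(- \frac{1}{32}\right) = - \frac{5}{64}$)
$m{\left(p \right)} = p \left(1 + p\right)$
$r = - \frac{12314911873}{27405}$ ($r = \frac{35107}{- \frac{5}{64}} + \frac{\left(-158\right) \left(1 - 158\right)}{10962} = 35107 \left(- \frac{64}{5}\right) + \left(-158\right) \left(-157\right) \frac{1}{10962} = - \frac{2246848}{5} + 24806 \cdot \frac{1}{10962} = - \frac{2246848}{5} + \frac{12403}{5481} = - \frac{12314911873}{27405} \approx -4.4937 \cdot 10^{5}$)
$- r = \left(-1\right) \left(- \frac{12314911873}{27405}\right) = \frac{12314911873}{27405}$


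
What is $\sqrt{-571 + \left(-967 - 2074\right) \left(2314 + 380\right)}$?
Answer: $5 i \sqrt{327721} \approx 2862.3 i$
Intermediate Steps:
$\sqrt{-571 + \left(-967 - 2074\right) \left(2314 + 380\right)} = \sqrt{-571 - 8192454} = \sqrt{-8193025} = 5 i \sqrt{327721}$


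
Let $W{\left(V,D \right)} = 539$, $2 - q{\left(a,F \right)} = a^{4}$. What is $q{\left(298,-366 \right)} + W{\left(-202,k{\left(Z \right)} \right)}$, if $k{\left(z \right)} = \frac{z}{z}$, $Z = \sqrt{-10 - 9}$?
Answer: $-7886149875$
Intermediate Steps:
$q{\left(a,F \right)} = 2 - a^{4}$
$Z = i \sqrt{19}$ ($Z = \sqrt{-19} = i \sqrt{19} \approx 4.3589 i$)
$k{\left(z \right)} = 1$
$q{\left(298,-366 \right)} + W{\left(-202,k{\left(Z \right)} \right)} = \left(2 - 298^{4}\right) + 539 = \left(2 - 7886150416\right) + 539 = -7886150414 + 539 = -7886149875$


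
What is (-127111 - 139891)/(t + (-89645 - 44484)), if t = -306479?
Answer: 133501/220304 ≈ 0.60599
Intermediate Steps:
(-127111 - 139891)/(t + (-89645 - 44484)) = (-127111 - 139891)/(-306479 + (-89645 - 44484)) = -267002/(-306479 - 134129) = -267002/(-440608) = -267002*(-1/440608) = 133501/220304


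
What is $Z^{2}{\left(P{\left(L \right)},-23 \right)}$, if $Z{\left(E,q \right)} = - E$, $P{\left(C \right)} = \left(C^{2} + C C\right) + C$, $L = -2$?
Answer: $36$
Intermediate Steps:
$P{\left(C \right)} = C + 2 C^{2}$ ($P{\left(C \right)} = \left(C^{2} + C^{2}\right) + C = 2 C^{2} + C = C + 2 C^{2}$)
$Z^{2}{\left(P{\left(L \right)},-23 \right)} = \left(- \left(-2\right) \left(1 + 2 \left(-2\right)\right)\right)^{2} = \left(- \left(-2\right) \left(1 - 4\right)\right)^{2} = \left(- \left(-2\right) \left(-3\right)\right)^{2} = \left(\left(-1\right) 6\right)^{2} = \left(-6\right)^{2} = 36$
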